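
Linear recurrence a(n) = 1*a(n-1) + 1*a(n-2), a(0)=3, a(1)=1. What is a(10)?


Build bottom-up:
...a(8)=60, a(9)=97, a(10)=1*97+1*60=157


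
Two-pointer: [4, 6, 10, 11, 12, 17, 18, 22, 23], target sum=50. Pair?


Two pointers: lo=0, hi=8
No pair sums to 50


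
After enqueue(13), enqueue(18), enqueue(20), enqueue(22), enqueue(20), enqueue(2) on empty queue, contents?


enqueue(13) -> [13]
enqueue(18) -> [13, 18]
enqueue(20) -> [13, 18, 20]
enqueue(22) -> [13, 18, 20, 22]
enqueue(20) -> [13, 18, 20, 22, 20]
enqueue(2) -> [13, 18, 20, 22, 20, 2]
Final queue (front to back): [13, 18, 20, 22, 20, 2]


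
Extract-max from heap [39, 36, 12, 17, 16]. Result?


Max = 39
Replace root with last, heapify down
Resulting heap: [36, 17, 12, 16]


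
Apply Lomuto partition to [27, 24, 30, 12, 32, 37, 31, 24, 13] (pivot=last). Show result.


Elements <= 13 go left of pivot.
Result: [12, 13, 30, 27, 32, 37, 31, 24, 24], pivot at index 1


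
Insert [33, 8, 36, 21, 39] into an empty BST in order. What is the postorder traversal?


Root = 33; build tree by BST insertion.
Postorder traversal: [21, 8, 39, 36, 33]


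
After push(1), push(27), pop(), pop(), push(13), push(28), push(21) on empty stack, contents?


push(1) -> [1]
push(27) -> [1, 27]
pop() returns 27 -> [1]
pop() returns 1 -> []
push(13) -> [13]
push(28) -> [13, 28]
push(21) -> [13, 28, 21]
Final stack (bottom to top): [13, 28, 21]


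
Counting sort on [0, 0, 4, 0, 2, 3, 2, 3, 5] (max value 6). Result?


Count array: [3, 0, 2, 2, 1, 1, 0]
Reconstruct: [0, 0, 0, 2, 2, 3, 3, 4, 5]


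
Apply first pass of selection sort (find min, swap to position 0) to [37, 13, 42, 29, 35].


After one pass: [13, 37, 42, 29, 35]


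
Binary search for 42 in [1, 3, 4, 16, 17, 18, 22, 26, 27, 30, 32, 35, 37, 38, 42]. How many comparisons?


Search for 42:
[0,14] mid=7 arr[7]=26
[8,14] mid=11 arr[11]=35
[12,14] mid=13 arr[13]=38
[14,14] mid=14 arr[14]=42
Total: 4 comparisons


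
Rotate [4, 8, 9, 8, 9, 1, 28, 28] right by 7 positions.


Right rotate by 7: [8, 9, 8, 9, 1, 28, 28, 4]


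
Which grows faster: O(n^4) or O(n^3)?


cubic grows slower than quartic
O(n^3) is asymptotically smaller; O(n^4) grows faster


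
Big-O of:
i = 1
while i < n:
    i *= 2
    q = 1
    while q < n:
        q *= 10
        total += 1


Per nesting level: O(log n) * O(log n) = O((log n)^2)
Complexity: O((log n)^2)


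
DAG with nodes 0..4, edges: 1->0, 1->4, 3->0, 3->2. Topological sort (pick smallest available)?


Kahn's algorithm, process smallest node first
Order: [1, 3, 0, 2, 4]


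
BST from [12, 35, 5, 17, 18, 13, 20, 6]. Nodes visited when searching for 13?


BST root = 12
Search for 13: compare at each node
Path: [12, 35, 17, 13]


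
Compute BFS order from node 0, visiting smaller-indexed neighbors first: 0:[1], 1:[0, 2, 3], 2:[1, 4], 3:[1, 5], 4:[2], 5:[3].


BFS queue: start with [0]
Visit order: [0, 1, 2, 3, 4, 5]


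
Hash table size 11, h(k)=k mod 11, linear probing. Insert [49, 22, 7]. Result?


Insertions: 49->slot 5; 22->slot 0; 7->slot 7
Table: [22, None, None, None, None, 49, None, 7, None, None, None]


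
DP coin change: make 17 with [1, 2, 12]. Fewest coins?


dp[0]=0; dp[i]=1+min(dp[i-c] for c in coins)
...dp[12]=1, dp[13]=2, dp[14]=2, dp[15]=3, dp[16]=3, dp[17]=4
Minimum coins for 17 = 4


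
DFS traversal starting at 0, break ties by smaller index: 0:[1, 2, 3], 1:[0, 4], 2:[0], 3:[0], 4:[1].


DFS stack-based: start with [0]
Visit order: [0, 1, 4, 2, 3]


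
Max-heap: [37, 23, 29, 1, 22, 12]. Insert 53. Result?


Append 53: [37, 23, 29, 1, 22, 12, 53]
Bubble up: swap idx 6(53) with idx 2(29); swap idx 2(53) with idx 0(37)
Result: [53, 23, 37, 1, 22, 12, 29]


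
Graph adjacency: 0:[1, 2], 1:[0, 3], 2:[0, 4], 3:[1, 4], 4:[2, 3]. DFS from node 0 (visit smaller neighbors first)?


DFS stack-based: start with [0]
Visit order: [0, 1, 3, 4, 2]


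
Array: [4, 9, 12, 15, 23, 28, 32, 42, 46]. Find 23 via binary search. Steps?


Search for 23:
[0,8] mid=4 arr[4]=23
Total: 1 comparisons


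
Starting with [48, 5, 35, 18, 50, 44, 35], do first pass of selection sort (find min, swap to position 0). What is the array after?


After one pass: [5, 48, 35, 18, 50, 44, 35]


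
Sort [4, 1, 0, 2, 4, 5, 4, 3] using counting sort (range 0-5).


Count array: [1, 1, 1, 1, 3, 1]
Reconstruct: [0, 1, 2, 3, 4, 4, 4, 5]


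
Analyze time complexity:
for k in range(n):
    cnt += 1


Per nesting level: O(n) = O(n)
Complexity: O(n)


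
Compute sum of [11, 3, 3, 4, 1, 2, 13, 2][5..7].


Prefix sums: [0, 11, 14, 17, 21, 22, 24, 37, 39]
Sum[5..7] = prefix[8] - prefix[5] = 39 - 22 = 17


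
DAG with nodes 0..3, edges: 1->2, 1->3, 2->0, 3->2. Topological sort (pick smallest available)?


Kahn's algorithm, process smallest node first
Order: [1, 3, 2, 0]


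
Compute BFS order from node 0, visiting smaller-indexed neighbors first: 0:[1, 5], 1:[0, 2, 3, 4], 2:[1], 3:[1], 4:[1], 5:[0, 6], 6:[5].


BFS queue: start with [0]
Visit order: [0, 1, 5, 2, 3, 4, 6]


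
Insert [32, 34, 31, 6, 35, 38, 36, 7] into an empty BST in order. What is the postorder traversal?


Root = 32; build tree by BST insertion.
Postorder traversal: [7, 6, 31, 36, 38, 35, 34, 32]


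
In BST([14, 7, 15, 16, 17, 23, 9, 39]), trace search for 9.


BST root = 14
Search for 9: compare at each node
Path: [14, 7, 9]


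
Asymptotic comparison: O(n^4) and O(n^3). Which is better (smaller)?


cubic grows slower than quartic
O(n^3) is asymptotically smaller; O(n^4) grows faster


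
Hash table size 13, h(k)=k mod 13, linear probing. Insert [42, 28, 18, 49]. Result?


Insertions: 42->slot 3; 28->slot 2; 18->slot 5; 49->slot 10
Table: [None, None, 28, 42, None, 18, None, None, None, None, 49, None, None]


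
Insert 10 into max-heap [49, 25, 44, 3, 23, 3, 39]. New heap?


Append 10: [49, 25, 44, 3, 23, 3, 39, 10]
Bubble up: swap idx 7(10) with idx 3(3)
Result: [49, 25, 44, 10, 23, 3, 39, 3]


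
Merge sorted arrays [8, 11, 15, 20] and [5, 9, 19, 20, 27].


Compare heads, take smaller each step.
Merged: [5, 8, 9, 11, 15, 19, 20, 20, 27]


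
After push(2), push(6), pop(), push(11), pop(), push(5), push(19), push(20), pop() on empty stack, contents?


push(2) -> [2]
push(6) -> [2, 6]
pop() returns 6 -> [2]
push(11) -> [2, 11]
pop() returns 11 -> [2]
push(5) -> [2, 5]
push(19) -> [2, 5, 19]
push(20) -> [2, 5, 19, 20]
pop() returns 20 -> [2, 5, 19]
Final stack (bottom to top): [2, 5, 19]


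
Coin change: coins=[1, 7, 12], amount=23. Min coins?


dp[0]=0; dp[i]=1+min(dp[i-c] for c in coins)
...dp[18]=6, dp[19]=2, dp[20]=3, dp[21]=3, dp[22]=4, dp[23]=5
Minimum coins for 23 = 5


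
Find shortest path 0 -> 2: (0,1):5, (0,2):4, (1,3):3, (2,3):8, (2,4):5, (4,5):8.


Dijkstra from 0:
Distances: {0: 0, 1: 5, 2: 4, 3: 8, 4: 9, 5: 17}
Shortest distance to 2 = 4, path = [0, 2]


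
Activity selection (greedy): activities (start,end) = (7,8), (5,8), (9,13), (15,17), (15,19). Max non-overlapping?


Greedy: pick earliest-ending, then skip overlaps.
Selected (3 activities): [(7, 8), (9, 13), (15, 17)]


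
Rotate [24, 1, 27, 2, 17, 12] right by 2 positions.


Right rotate by 2: [17, 12, 24, 1, 27, 2]


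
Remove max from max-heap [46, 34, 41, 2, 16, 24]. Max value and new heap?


Max = 46
Replace root with last, heapify down
Resulting heap: [41, 34, 24, 2, 16]


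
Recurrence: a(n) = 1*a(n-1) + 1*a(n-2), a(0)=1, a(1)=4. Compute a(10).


Build bottom-up:
...a(8)=97, a(9)=157, a(10)=1*157+1*97=254


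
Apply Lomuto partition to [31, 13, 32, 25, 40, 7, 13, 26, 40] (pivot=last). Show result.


Elements <= 40 go left of pivot.
Result: [31, 13, 32, 25, 40, 7, 13, 26, 40], pivot at index 8


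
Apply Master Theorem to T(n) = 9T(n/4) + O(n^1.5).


a=9, b=4, c=1.5. log_4(9)=1.585 > c=1.5. Case 1: O(n^log_b(a)) = O(n^1.585)
Complexity: O(n^1.585)


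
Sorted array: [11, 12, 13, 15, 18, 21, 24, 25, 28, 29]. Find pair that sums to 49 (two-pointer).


Two pointers: lo=0, hi=9
Found pair: (21, 28) summing to 49


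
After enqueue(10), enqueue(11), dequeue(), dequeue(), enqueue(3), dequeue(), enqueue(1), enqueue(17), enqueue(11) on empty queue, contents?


enqueue(10) -> [10]
enqueue(11) -> [10, 11]
dequeue() returns 10 -> [11]
dequeue() returns 11 -> []
enqueue(3) -> [3]
dequeue() returns 3 -> []
enqueue(1) -> [1]
enqueue(17) -> [1, 17]
enqueue(11) -> [1, 17, 11]
Final queue (front to back): [1, 17, 11]


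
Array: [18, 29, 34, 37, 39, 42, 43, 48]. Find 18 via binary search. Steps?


Search for 18:
[0,7] mid=3 arr[3]=37
[0,2] mid=1 arr[1]=29
[0,0] mid=0 arr[0]=18
Total: 3 comparisons


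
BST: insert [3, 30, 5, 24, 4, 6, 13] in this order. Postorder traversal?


Root = 3; build tree by BST insertion.
Postorder traversal: [4, 13, 6, 24, 5, 30, 3]


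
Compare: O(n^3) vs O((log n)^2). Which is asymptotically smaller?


polylogarithmic grows slower than cubic
O((log n)^2) is asymptotically smaller; O(n^3) grows faster


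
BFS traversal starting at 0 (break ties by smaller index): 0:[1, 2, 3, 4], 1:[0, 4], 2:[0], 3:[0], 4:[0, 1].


BFS queue: start with [0]
Visit order: [0, 1, 2, 3, 4]


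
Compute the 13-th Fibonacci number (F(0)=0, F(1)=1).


F(n)=F(n-1)+F(n-2)
...F(11)=89, F(12)=144, F(13)=233


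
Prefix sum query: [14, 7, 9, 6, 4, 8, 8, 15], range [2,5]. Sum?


Prefix sums: [0, 14, 21, 30, 36, 40, 48, 56, 71]
Sum[2..5] = prefix[6] - prefix[2] = 48 - 21 = 27


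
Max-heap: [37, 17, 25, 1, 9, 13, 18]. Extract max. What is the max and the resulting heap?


Max = 37
Replace root with last, heapify down
Resulting heap: [25, 17, 18, 1, 9, 13]


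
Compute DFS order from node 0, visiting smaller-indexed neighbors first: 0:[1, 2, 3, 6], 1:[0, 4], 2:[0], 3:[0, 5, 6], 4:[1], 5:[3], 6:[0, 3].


DFS stack-based: start with [0]
Visit order: [0, 1, 4, 2, 3, 5, 6]


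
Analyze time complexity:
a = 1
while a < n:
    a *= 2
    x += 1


Per nesting level: O(log n) = O(log n)
Complexity: O(log n)


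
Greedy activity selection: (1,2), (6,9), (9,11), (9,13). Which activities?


Greedy: pick earliest-ending, then skip overlaps.
Selected (3 activities): [(1, 2), (6, 9), (9, 11)]


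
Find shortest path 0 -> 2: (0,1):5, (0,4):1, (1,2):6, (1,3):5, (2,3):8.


Dijkstra from 0:
Distances: {0: 0, 1: 5, 2: 11, 3: 10, 4: 1}
Shortest distance to 2 = 11, path = [0, 1, 2]


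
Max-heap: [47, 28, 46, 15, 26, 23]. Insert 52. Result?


Append 52: [47, 28, 46, 15, 26, 23, 52]
Bubble up: swap idx 6(52) with idx 2(46); swap idx 2(52) with idx 0(47)
Result: [52, 28, 47, 15, 26, 23, 46]


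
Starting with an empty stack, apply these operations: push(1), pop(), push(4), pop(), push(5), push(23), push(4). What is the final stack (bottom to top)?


push(1) -> [1]
pop() returns 1 -> []
push(4) -> [4]
pop() returns 4 -> []
push(5) -> [5]
push(23) -> [5, 23]
push(4) -> [5, 23, 4]
Final stack (bottom to top): [5, 23, 4]


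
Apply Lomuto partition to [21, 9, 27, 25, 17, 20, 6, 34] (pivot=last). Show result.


Elements <= 34 go left of pivot.
Result: [21, 9, 27, 25, 17, 20, 6, 34], pivot at index 7


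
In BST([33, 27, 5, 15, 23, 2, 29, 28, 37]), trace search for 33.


BST root = 33
Search for 33: compare at each node
Path: [33]


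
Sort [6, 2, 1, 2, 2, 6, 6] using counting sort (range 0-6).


Count array: [0, 1, 3, 0, 0, 0, 3]
Reconstruct: [1, 2, 2, 2, 6, 6, 6]


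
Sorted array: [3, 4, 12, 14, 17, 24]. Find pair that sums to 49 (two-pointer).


Two pointers: lo=0, hi=5
No pair sums to 49


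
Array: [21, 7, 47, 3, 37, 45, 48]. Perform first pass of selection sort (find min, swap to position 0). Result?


After one pass: [3, 7, 47, 21, 37, 45, 48]


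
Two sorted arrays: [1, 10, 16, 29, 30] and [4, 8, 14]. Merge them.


Compare heads, take smaller each step.
Merged: [1, 4, 8, 10, 14, 16, 29, 30]


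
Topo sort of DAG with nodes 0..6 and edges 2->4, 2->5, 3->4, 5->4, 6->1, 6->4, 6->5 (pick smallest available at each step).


Kahn's algorithm, process smallest node first
Order: [0, 2, 3, 6, 1, 5, 4]


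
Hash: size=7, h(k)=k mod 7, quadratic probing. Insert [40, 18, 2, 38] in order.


Insertions: 40->slot 5; 18->slot 4; 2->slot 2; 38->slot 3
Table: [None, None, 2, 38, 18, 40, None]


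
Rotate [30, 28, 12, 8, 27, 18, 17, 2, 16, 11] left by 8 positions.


Left rotate by 8: [16, 11, 30, 28, 12, 8, 27, 18, 17, 2]


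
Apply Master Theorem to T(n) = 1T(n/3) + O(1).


a=1, b=3, c=0. log_3(1)=0 = c=0. Case 2: O(n^c log n) = O(log n)
Complexity: O(log n)


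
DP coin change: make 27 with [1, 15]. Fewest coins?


dp[0]=0; dp[i]=1+min(dp[i-c] for c in coins)
...dp[22]=8, dp[23]=9, dp[24]=10, dp[25]=11, dp[26]=12, dp[27]=13
Minimum coins for 27 = 13


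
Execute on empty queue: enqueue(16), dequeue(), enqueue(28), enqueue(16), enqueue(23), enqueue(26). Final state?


enqueue(16) -> [16]
dequeue() returns 16 -> []
enqueue(28) -> [28]
enqueue(16) -> [28, 16]
enqueue(23) -> [28, 16, 23]
enqueue(26) -> [28, 16, 23, 26]
Final queue (front to back): [28, 16, 23, 26]


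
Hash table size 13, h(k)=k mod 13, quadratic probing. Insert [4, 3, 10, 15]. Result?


Insertions: 4->slot 4; 3->slot 3; 10->slot 10; 15->slot 2
Table: [None, None, 15, 3, 4, None, None, None, None, None, 10, None, None]


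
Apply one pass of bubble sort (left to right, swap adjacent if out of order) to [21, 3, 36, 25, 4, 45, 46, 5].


After one pass: [3, 21, 25, 4, 36, 45, 5, 46]


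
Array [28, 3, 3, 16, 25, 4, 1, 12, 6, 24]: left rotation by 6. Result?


Left rotate by 6: [1, 12, 6, 24, 28, 3, 3, 16, 25, 4]


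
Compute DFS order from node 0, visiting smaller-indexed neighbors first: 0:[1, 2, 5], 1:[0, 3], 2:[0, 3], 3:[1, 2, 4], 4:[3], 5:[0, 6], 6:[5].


DFS stack-based: start with [0]
Visit order: [0, 1, 3, 2, 4, 5, 6]


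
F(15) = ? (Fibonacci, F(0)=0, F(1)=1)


F(n)=F(n-1)+F(n-2)
...F(13)=233, F(14)=377, F(15)=610


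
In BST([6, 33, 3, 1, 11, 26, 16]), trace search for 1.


BST root = 6
Search for 1: compare at each node
Path: [6, 3, 1]


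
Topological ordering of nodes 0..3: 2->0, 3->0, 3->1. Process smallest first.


Kahn's algorithm, process smallest node first
Order: [2, 3, 0, 1]


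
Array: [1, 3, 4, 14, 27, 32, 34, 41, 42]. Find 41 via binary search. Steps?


Search for 41:
[0,8] mid=4 arr[4]=27
[5,8] mid=6 arr[6]=34
[7,8] mid=7 arr[7]=41
Total: 3 comparisons


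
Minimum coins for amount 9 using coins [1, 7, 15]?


dp[0]=0; dp[i]=1+min(dp[i-c] for c in coins)
...dp[4]=4, dp[5]=5, dp[6]=6, dp[7]=1, dp[8]=2, dp[9]=3
Minimum coins for 9 = 3


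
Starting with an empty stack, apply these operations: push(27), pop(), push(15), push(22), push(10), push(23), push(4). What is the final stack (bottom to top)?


push(27) -> [27]
pop() returns 27 -> []
push(15) -> [15]
push(22) -> [15, 22]
push(10) -> [15, 22, 10]
push(23) -> [15, 22, 10, 23]
push(4) -> [15, 22, 10, 23, 4]
Final stack (bottom to top): [15, 22, 10, 23, 4]


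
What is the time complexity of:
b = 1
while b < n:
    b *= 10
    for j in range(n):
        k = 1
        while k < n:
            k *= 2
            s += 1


Per nesting level: O(log n) * O(n) * O(log n) = O(n (log n)^2)
Complexity: O(n (log n)^2)


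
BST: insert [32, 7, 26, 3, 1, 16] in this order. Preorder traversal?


Root = 32; build tree by BST insertion.
Preorder traversal: [32, 7, 3, 1, 26, 16]


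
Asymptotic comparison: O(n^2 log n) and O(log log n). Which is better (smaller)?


double-logarithmic grows slower than n^2 log n
O(log log n) is asymptotically smaller; O(n^2 log n) grows faster


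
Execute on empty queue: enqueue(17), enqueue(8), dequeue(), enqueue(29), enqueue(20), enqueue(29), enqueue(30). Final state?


enqueue(17) -> [17]
enqueue(8) -> [17, 8]
dequeue() returns 17 -> [8]
enqueue(29) -> [8, 29]
enqueue(20) -> [8, 29, 20]
enqueue(29) -> [8, 29, 20, 29]
enqueue(30) -> [8, 29, 20, 29, 30]
Final queue (front to back): [8, 29, 20, 29, 30]


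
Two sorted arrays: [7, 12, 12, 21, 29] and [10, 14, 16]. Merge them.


Compare heads, take smaller each step.
Merged: [7, 10, 12, 12, 14, 16, 21, 29]


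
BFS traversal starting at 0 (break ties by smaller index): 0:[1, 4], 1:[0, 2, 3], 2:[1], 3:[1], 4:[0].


BFS queue: start with [0]
Visit order: [0, 1, 4, 2, 3]


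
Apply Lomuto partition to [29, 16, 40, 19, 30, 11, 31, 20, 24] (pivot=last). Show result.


Elements <= 24 go left of pivot.
Result: [16, 19, 11, 20, 24, 40, 31, 29, 30], pivot at index 4


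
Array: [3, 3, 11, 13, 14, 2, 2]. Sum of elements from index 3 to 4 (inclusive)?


Prefix sums: [0, 3, 6, 17, 30, 44, 46, 48]
Sum[3..4] = prefix[5] - prefix[3] = 44 - 17 = 27


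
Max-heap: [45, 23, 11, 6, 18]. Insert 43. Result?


Append 43: [45, 23, 11, 6, 18, 43]
Bubble up: swap idx 5(43) with idx 2(11)
Result: [45, 23, 43, 6, 18, 11]


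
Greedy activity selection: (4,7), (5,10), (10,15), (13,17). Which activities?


Greedy: pick earliest-ending, then skip overlaps.
Selected (2 activities): [(4, 7), (10, 15)]


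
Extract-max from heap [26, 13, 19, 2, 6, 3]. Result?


Max = 26
Replace root with last, heapify down
Resulting heap: [19, 13, 3, 2, 6]


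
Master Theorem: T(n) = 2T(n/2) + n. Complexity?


a=2, b=2, c=1. log_2(2)=1 = c=1. Case 2: O(n^c log n) = O(n log n)
Complexity: O(n log n)


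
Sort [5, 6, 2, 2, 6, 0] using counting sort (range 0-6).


Count array: [1, 0, 2, 0, 0, 1, 2]
Reconstruct: [0, 2, 2, 5, 6, 6]


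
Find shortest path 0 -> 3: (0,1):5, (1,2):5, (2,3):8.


Dijkstra from 0:
Distances: {0: 0, 1: 5, 2: 10, 3: 18}
Shortest distance to 3 = 18, path = [0, 1, 2, 3]


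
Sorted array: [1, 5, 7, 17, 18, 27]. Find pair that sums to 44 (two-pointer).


Two pointers: lo=0, hi=5
Found pair: (17, 27) summing to 44


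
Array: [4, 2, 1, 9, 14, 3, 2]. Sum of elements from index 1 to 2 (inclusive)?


Prefix sums: [0, 4, 6, 7, 16, 30, 33, 35]
Sum[1..2] = prefix[3] - prefix[1] = 7 - 4 = 3


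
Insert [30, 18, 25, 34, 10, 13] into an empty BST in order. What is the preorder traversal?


Root = 30; build tree by BST insertion.
Preorder traversal: [30, 18, 10, 13, 25, 34]


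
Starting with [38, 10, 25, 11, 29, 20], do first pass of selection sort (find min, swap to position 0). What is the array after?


After one pass: [10, 38, 25, 11, 29, 20]


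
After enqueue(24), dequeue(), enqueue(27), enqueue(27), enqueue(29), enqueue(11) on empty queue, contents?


enqueue(24) -> [24]
dequeue() returns 24 -> []
enqueue(27) -> [27]
enqueue(27) -> [27, 27]
enqueue(29) -> [27, 27, 29]
enqueue(11) -> [27, 27, 29, 11]
Final queue (front to back): [27, 27, 29, 11]


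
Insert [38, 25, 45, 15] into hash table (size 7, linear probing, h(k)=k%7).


Insertions: 38->slot 3; 25->slot 4; 45->slot 5; 15->slot 1
Table: [None, 15, None, 38, 25, 45, None]


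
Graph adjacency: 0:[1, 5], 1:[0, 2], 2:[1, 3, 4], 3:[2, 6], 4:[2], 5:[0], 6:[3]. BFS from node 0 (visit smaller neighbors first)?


BFS queue: start with [0]
Visit order: [0, 1, 5, 2, 3, 4, 6]


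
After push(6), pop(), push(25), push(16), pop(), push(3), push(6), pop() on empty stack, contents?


push(6) -> [6]
pop() returns 6 -> []
push(25) -> [25]
push(16) -> [25, 16]
pop() returns 16 -> [25]
push(3) -> [25, 3]
push(6) -> [25, 3, 6]
pop() returns 6 -> [25, 3]
Final stack (bottom to top): [25, 3]


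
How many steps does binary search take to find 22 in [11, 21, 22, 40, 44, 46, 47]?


Search for 22:
[0,6] mid=3 arr[3]=40
[0,2] mid=1 arr[1]=21
[2,2] mid=2 arr[2]=22
Total: 3 comparisons


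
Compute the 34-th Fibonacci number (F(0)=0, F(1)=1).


F(n)=F(n-1)+F(n-2)
...F(32)=2178309, F(33)=3524578, F(34)=5702887


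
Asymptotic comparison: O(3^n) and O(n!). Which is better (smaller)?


exponential (base 3) grows slower than factorial
O(3^n) is asymptotically smaller; O(n!) grows faster


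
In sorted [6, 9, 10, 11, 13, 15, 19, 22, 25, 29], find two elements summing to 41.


Two pointers: lo=0, hi=9
Found pair: (19, 22) summing to 41


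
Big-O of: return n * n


Analysis: constant-time operation, no loop
Complexity: O(1)


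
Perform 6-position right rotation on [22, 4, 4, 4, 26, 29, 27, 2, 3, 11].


Right rotate by 6: [26, 29, 27, 2, 3, 11, 22, 4, 4, 4]


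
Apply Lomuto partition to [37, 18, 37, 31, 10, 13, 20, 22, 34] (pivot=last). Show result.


Elements <= 34 go left of pivot.
Result: [18, 31, 10, 13, 20, 22, 34, 37, 37], pivot at index 6


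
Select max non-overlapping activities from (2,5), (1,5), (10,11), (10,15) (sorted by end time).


Greedy: pick earliest-ending, then skip overlaps.
Selected (2 activities): [(2, 5), (10, 11)]


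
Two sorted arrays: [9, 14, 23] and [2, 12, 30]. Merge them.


Compare heads, take smaller each step.
Merged: [2, 9, 12, 14, 23, 30]


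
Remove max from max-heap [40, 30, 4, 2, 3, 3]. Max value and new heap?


Max = 40
Replace root with last, heapify down
Resulting heap: [30, 3, 4, 2, 3]


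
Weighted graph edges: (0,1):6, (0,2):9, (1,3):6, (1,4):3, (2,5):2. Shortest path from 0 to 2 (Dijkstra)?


Dijkstra from 0:
Distances: {0: 0, 1: 6, 2: 9, 3: 12, 4: 9, 5: 11}
Shortest distance to 2 = 9, path = [0, 2]


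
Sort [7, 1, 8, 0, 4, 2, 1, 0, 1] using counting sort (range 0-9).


Count array: [2, 3, 1, 0, 1, 0, 0, 1, 1, 0]
Reconstruct: [0, 0, 1, 1, 1, 2, 4, 7, 8]


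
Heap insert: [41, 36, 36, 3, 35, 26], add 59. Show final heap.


Append 59: [41, 36, 36, 3, 35, 26, 59]
Bubble up: swap idx 6(59) with idx 2(36); swap idx 2(59) with idx 0(41)
Result: [59, 36, 41, 3, 35, 26, 36]


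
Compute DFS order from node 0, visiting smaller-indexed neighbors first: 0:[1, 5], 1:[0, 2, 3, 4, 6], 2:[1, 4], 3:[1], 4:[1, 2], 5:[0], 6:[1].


DFS stack-based: start with [0]
Visit order: [0, 1, 2, 4, 3, 6, 5]


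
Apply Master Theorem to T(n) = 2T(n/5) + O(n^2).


a=2, b=5, c=2. log_5(2)=0.431 < c=2. Case 3: O(n^c) = O(n^2)
Complexity: O(n^2)


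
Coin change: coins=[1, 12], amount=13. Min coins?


dp[0]=0; dp[i]=1+min(dp[i-c] for c in coins)
...dp[8]=8, dp[9]=9, dp[10]=10, dp[11]=11, dp[12]=1, dp[13]=2
Minimum coins for 13 = 2


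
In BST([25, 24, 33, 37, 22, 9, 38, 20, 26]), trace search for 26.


BST root = 25
Search for 26: compare at each node
Path: [25, 33, 26]


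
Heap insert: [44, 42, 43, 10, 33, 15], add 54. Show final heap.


Append 54: [44, 42, 43, 10, 33, 15, 54]
Bubble up: swap idx 6(54) with idx 2(43); swap idx 2(54) with idx 0(44)
Result: [54, 42, 44, 10, 33, 15, 43]


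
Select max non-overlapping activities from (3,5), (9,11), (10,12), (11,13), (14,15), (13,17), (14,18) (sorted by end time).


Greedy: pick earliest-ending, then skip overlaps.
Selected (4 activities): [(3, 5), (9, 11), (11, 13), (14, 15)]


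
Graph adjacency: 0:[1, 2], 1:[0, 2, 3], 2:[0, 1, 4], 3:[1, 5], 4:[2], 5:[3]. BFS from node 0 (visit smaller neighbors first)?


BFS queue: start with [0]
Visit order: [0, 1, 2, 3, 4, 5]


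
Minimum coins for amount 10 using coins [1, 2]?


dp[0]=0; dp[i]=1+min(dp[i-c] for c in coins)
...dp[5]=3, dp[6]=3, dp[7]=4, dp[8]=4, dp[9]=5, dp[10]=5
Minimum coins for 10 = 5


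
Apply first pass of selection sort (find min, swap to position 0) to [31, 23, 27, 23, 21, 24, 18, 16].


After one pass: [16, 23, 27, 23, 21, 24, 18, 31]


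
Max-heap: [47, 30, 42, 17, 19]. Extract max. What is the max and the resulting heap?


Max = 47
Replace root with last, heapify down
Resulting heap: [42, 30, 19, 17]


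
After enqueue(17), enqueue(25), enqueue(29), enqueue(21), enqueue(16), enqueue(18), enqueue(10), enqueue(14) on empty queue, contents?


enqueue(17) -> [17]
enqueue(25) -> [17, 25]
enqueue(29) -> [17, 25, 29]
enqueue(21) -> [17, 25, 29, 21]
enqueue(16) -> [17, 25, 29, 21, 16]
enqueue(18) -> [17, 25, 29, 21, 16, 18]
enqueue(10) -> [17, 25, 29, 21, 16, 18, 10]
enqueue(14) -> [17, 25, 29, 21, 16, 18, 10, 14]
Final queue (front to back): [17, 25, 29, 21, 16, 18, 10, 14]


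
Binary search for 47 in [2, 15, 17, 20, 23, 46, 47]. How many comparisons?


Search for 47:
[0,6] mid=3 arr[3]=20
[4,6] mid=5 arr[5]=46
[6,6] mid=6 arr[6]=47
Total: 3 comparisons


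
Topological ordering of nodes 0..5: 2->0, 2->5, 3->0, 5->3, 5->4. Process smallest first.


Kahn's algorithm, process smallest node first
Order: [1, 2, 5, 3, 0, 4]


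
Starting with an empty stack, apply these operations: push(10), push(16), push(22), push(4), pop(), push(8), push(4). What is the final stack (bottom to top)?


push(10) -> [10]
push(16) -> [10, 16]
push(22) -> [10, 16, 22]
push(4) -> [10, 16, 22, 4]
pop() returns 4 -> [10, 16, 22]
push(8) -> [10, 16, 22, 8]
push(4) -> [10, 16, 22, 8, 4]
Final stack (bottom to top): [10, 16, 22, 8, 4]


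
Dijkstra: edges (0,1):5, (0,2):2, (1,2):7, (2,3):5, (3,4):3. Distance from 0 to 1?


Dijkstra from 0:
Distances: {0: 0, 1: 5, 2: 2, 3: 7, 4: 10}
Shortest distance to 1 = 5, path = [0, 1]


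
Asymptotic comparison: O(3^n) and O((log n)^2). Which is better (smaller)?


polylogarithmic grows slower than exponential (base 3)
O((log n)^2) is asymptotically smaller; O(3^n) grows faster


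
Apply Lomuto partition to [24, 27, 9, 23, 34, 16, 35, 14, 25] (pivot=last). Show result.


Elements <= 25 go left of pivot.
Result: [24, 9, 23, 16, 14, 25, 35, 34, 27], pivot at index 5


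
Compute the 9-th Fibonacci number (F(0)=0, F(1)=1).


F(n)=F(n-1)+F(n-2)
...F(7)=13, F(8)=21, F(9)=34


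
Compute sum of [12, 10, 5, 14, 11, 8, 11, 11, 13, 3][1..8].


Prefix sums: [0, 12, 22, 27, 41, 52, 60, 71, 82, 95, 98]
Sum[1..8] = prefix[9] - prefix[1] = 95 - 12 = 83


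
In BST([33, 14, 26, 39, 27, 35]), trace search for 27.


BST root = 33
Search for 27: compare at each node
Path: [33, 14, 26, 27]


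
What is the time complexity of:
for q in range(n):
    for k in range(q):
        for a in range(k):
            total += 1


Per nesting level: O(n) * O(n) [triangular over q] * O(n) [triangular over k] = O(n^3)
Complexity: O(n^3)


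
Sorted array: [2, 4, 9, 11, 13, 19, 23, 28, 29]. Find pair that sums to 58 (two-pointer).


Two pointers: lo=0, hi=8
No pair sums to 58


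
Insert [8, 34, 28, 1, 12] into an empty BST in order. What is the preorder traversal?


Root = 8; build tree by BST insertion.
Preorder traversal: [8, 1, 34, 28, 12]


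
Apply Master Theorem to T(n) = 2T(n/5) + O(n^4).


a=2, b=5, c=4. log_5(2)=0.431 < c=4. Case 3: O(n^c) = O(n^4)
Complexity: O(n^4)


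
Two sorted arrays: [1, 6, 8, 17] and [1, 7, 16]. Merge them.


Compare heads, take smaller each step.
Merged: [1, 1, 6, 7, 8, 16, 17]


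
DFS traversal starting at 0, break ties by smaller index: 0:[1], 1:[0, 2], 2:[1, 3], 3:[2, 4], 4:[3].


DFS stack-based: start with [0]
Visit order: [0, 1, 2, 3, 4]


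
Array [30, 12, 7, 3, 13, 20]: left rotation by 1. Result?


Left rotate by 1: [12, 7, 3, 13, 20, 30]


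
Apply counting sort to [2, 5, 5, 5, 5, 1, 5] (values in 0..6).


Count array: [0, 1, 1, 0, 0, 5, 0]
Reconstruct: [1, 2, 5, 5, 5, 5, 5]


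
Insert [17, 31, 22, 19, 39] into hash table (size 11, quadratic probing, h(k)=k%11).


Insertions: 17->slot 6; 31->slot 9; 22->slot 0; 19->slot 8; 39->slot 7
Table: [22, None, None, None, None, None, 17, 39, 19, 31, None]


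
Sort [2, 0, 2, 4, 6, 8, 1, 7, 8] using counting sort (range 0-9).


Count array: [1, 1, 2, 0, 1, 0, 1, 1, 2, 0]
Reconstruct: [0, 1, 2, 2, 4, 6, 7, 8, 8]


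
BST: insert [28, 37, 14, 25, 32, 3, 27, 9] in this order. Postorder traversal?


Root = 28; build tree by BST insertion.
Postorder traversal: [9, 3, 27, 25, 14, 32, 37, 28]


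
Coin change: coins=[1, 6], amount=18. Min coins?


dp[0]=0; dp[i]=1+min(dp[i-c] for c in coins)
...dp[13]=3, dp[14]=4, dp[15]=5, dp[16]=6, dp[17]=7, dp[18]=3
Minimum coins for 18 = 3


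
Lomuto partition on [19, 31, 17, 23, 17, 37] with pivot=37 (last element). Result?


Elements <= 37 go left of pivot.
Result: [19, 31, 17, 23, 17, 37], pivot at index 5


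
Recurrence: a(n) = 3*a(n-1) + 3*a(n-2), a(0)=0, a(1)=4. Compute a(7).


Build bottom-up:
...a(5)=684, a(6)=2592, a(7)=3*2592+3*684=9828


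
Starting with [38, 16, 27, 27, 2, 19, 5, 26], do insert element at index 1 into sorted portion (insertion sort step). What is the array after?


After one pass: [16, 38, 27, 27, 2, 19, 5, 26]


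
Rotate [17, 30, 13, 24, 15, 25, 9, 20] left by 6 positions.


Left rotate by 6: [9, 20, 17, 30, 13, 24, 15, 25]


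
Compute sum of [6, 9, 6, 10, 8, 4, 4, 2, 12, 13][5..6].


Prefix sums: [0, 6, 15, 21, 31, 39, 43, 47, 49, 61, 74]
Sum[5..6] = prefix[7] - prefix[5] = 47 - 39 = 8


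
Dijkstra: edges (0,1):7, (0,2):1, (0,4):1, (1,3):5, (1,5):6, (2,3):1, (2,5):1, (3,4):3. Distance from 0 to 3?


Dijkstra from 0:
Distances: {0: 0, 1: 7, 2: 1, 3: 2, 4: 1, 5: 2}
Shortest distance to 3 = 2, path = [0, 2, 3]


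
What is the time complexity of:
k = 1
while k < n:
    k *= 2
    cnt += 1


Per nesting level: O(log n) = O(log n)
Complexity: O(log n)


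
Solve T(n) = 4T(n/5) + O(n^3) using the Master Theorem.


a=4, b=5, c=3. log_5(4)=0.861 < c=3. Case 3: O(n^c) = O(n^3)
Complexity: O(n^3)


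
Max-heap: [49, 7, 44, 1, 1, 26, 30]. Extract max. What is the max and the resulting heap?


Max = 49
Replace root with last, heapify down
Resulting heap: [44, 7, 30, 1, 1, 26]


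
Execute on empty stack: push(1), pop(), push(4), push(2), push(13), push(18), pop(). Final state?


push(1) -> [1]
pop() returns 1 -> []
push(4) -> [4]
push(2) -> [4, 2]
push(13) -> [4, 2, 13]
push(18) -> [4, 2, 13, 18]
pop() returns 18 -> [4, 2, 13]
Final stack (bottom to top): [4, 2, 13]


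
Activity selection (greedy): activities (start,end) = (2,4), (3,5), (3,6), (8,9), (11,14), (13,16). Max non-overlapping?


Greedy: pick earliest-ending, then skip overlaps.
Selected (3 activities): [(2, 4), (8, 9), (11, 14)]


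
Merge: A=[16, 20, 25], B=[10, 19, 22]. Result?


Compare heads, take smaller each step.
Merged: [10, 16, 19, 20, 22, 25]


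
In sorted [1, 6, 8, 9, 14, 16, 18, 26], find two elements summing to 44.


Two pointers: lo=0, hi=7
Found pair: (18, 26) summing to 44


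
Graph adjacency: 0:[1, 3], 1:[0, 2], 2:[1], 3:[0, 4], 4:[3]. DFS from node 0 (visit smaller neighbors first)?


DFS stack-based: start with [0]
Visit order: [0, 1, 2, 3, 4]


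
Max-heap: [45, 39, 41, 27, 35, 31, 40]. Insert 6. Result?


Append 6: [45, 39, 41, 27, 35, 31, 40, 6]
Bubble up: no swaps needed
Result: [45, 39, 41, 27, 35, 31, 40, 6]


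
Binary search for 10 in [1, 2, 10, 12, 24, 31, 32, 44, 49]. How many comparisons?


Search for 10:
[0,8] mid=4 arr[4]=24
[0,3] mid=1 arr[1]=2
[2,3] mid=2 arr[2]=10
Total: 3 comparisons


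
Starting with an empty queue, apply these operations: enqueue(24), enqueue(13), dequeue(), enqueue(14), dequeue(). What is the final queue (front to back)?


enqueue(24) -> [24]
enqueue(13) -> [24, 13]
dequeue() returns 24 -> [13]
enqueue(14) -> [13, 14]
dequeue() returns 13 -> [14]
Final queue (front to back): [14]


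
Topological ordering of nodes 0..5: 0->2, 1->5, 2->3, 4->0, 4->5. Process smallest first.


Kahn's algorithm, process smallest node first
Order: [1, 4, 0, 2, 3, 5]


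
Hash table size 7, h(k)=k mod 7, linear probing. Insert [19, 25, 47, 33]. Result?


Insertions: 19->slot 5; 25->slot 4; 47->slot 6; 33->slot 0
Table: [33, None, None, None, 25, 19, 47]


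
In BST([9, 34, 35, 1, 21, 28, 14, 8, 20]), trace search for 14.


BST root = 9
Search for 14: compare at each node
Path: [9, 34, 21, 14]


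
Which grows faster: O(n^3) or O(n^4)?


cubic grows slower than quartic
O(n^3) is asymptotically smaller; O(n^4) grows faster


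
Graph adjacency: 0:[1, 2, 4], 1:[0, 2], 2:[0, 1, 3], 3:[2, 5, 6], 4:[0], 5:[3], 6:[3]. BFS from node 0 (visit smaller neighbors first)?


BFS queue: start with [0]
Visit order: [0, 1, 2, 4, 3, 5, 6]


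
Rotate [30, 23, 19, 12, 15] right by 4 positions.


Right rotate by 4: [23, 19, 12, 15, 30]


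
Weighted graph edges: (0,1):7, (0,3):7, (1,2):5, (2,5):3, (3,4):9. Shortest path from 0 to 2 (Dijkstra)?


Dijkstra from 0:
Distances: {0: 0, 1: 7, 2: 12, 3: 7, 4: 16, 5: 15}
Shortest distance to 2 = 12, path = [0, 1, 2]


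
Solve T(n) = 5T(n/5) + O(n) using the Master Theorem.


a=5, b=5, c=1. log_5(5)=1 = c=1. Case 2: O(n^c log n) = O(n log n)
Complexity: O(n log n)


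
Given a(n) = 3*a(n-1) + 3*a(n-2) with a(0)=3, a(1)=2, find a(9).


Build bottom-up:
...a(7)=10746, a(8)=40743, a(9)=3*40743+3*10746=154467


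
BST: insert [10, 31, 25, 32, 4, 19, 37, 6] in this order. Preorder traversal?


Root = 10; build tree by BST insertion.
Preorder traversal: [10, 4, 6, 31, 25, 19, 32, 37]


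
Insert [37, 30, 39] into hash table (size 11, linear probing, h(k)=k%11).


Insertions: 37->slot 4; 30->slot 8; 39->slot 6
Table: [None, None, None, None, 37, None, 39, None, 30, None, None]


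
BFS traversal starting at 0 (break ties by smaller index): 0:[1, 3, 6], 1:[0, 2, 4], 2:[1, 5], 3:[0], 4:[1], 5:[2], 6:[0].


BFS queue: start with [0]
Visit order: [0, 1, 3, 6, 2, 4, 5]


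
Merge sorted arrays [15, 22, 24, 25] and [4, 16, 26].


Compare heads, take smaller each step.
Merged: [4, 15, 16, 22, 24, 25, 26]


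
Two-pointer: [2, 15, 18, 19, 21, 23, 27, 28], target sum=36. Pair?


Two pointers: lo=0, hi=7
Found pair: (15, 21) summing to 36


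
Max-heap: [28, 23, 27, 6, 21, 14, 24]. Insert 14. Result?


Append 14: [28, 23, 27, 6, 21, 14, 24, 14]
Bubble up: swap idx 7(14) with idx 3(6)
Result: [28, 23, 27, 14, 21, 14, 24, 6]


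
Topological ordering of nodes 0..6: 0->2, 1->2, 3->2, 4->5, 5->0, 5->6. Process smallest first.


Kahn's algorithm, process smallest node first
Order: [1, 3, 4, 5, 0, 2, 6]


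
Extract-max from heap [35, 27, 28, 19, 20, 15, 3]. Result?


Max = 35
Replace root with last, heapify down
Resulting heap: [28, 27, 15, 19, 20, 3]


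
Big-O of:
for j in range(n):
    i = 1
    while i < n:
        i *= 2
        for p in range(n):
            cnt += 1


Per nesting level: O(n) * O(log n) * O(n) = O(n^2 log n)
Complexity: O(n^2 log n)


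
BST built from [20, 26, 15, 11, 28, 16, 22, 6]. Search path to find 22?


BST root = 20
Search for 22: compare at each node
Path: [20, 26, 22]


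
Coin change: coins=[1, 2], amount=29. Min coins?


dp[0]=0; dp[i]=1+min(dp[i-c] for c in coins)
...dp[24]=12, dp[25]=13, dp[26]=13, dp[27]=14, dp[28]=14, dp[29]=15
Minimum coins for 29 = 15


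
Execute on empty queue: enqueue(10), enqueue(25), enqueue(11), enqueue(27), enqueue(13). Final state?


enqueue(10) -> [10]
enqueue(25) -> [10, 25]
enqueue(11) -> [10, 25, 11]
enqueue(27) -> [10, 25, 11, 27]
enqueue(13) -> [10, 25, 11, 27, 13]
Final queue (front to back): [10, 25, 11, 27, 13]


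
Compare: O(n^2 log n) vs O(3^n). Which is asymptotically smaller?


n^2 log n grows slower than exponential (base 3)
O(n^2 log n) is asymptotically smaller; O(3^n) grows faster


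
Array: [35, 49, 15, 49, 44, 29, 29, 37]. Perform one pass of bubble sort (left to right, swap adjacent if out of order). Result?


After one pass: [35, 15, 49, 44, 29, 29, 37, 49]


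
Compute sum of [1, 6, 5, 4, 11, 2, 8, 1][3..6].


Prefix sums: [0, 1, 7, 12, 16, 27, 29, 37, 38]
Sum[3..6] = prefix[7] - prefix[3] = 37 - 12 = 25


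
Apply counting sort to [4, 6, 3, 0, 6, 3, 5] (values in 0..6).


Count array: [1, 0, 0, 2, 1, 1, 2]
Reconstruct: [0, 3, 3, 4, 5, 6, 6]


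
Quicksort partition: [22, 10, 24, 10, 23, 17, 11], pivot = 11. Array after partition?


Elements <= 11 go left of pivot.
Result: [10, 10, 11, 22, 23, 17, 24], pivot at index 2


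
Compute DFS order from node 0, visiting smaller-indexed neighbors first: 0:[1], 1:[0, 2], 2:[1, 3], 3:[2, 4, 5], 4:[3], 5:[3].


DFS stack-based: start with [0]
Visit order: [0, 1, 2, 3, 4, 5]


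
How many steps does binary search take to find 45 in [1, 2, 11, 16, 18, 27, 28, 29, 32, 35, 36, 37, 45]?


Search for 45:
[0,12] mid=6 arr[6]=28
[7,12] mid=9 arr[9]=35
[10,12] mid=11 arr[11]=37
[12,12] mid=12 arr[12]=45
Total: 4 comparisons


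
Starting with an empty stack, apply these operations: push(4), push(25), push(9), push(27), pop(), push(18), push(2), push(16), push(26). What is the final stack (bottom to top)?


push(4) -> [4]
push(25) -> [4, 25]
push(9) -> [4, 25, 9]
push(27) -> [4, 25, 9, 27]
pop() returns 27 -> [4, 25, 9]
push(18) -> [4, 25, 9, 18]
push(2) -> [4, 25, 9, 18, 2]
push(16) -> [4, 25, 9, 18, 2, 16]
push(26) -> [4, 25, 9, 18, 2, 16, 26]
Final stack (bottom to top): [4, 25, 9, 18, 2, 16, 26]


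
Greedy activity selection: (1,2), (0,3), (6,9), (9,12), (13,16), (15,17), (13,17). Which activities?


Greedy: pick earliest-ending, then skip overlaps.
Selected (4 activities): [(1, 2), (6, 9), (9, 12), (13, 16)]


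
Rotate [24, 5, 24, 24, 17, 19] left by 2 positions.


Left rotate by 2: [24, 24, 17, 19, 24, 5]


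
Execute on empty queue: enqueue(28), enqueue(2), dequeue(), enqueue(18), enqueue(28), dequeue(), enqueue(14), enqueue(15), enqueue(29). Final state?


enqueue(28) -> [28]
enqueue(2) -> [28, 2]
dequeue() returns 28 -> [2]
enqueue(18) -> [2, 18]
enqueue(28) -> [2, 18, 28]
dequeue() returns 2 -> [18, 28]
enqueue(14) -> [18, 28, 14]
enqueue(15) -> [18, 28, 14, 15]
enqueue(29) -> [18, 28, 14, 15, 29]
Final queue (front to back): [18, 28, 14, 15, 29]


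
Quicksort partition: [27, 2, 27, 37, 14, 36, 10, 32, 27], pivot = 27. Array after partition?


Elements <= 27 go left of pivot.
Result: [27, 2, 27, 14, 10, 27, 37, 32, 36], pivot at index 5


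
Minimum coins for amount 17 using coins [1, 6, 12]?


dp[0]=0; dp[i]=1+min(dp[i-c] for c in coins)
...dp[12]=1, dp[13]=2, dp[14]=3, dp[15]=4, dp[16]=5, dp[17]=6
Minimum coins for 17 = 6


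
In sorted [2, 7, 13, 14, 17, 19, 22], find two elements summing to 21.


Two pointers: lo=0, hi=6
Found pair: (2, 19) summing to 21


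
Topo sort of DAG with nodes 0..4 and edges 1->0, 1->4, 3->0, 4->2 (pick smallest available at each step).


Kahn's algorithm, process smallest node first
Order: [1, 3, 0, 4, 2]


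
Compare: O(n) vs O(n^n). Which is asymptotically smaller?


linear grows slower than n^n
O(n) is asymptotically smaller; O(n^n) grows faster


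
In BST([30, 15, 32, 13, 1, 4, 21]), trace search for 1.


BST root = 30
Search for 1: compare at each node
Path: [30, 15, 13, 1]


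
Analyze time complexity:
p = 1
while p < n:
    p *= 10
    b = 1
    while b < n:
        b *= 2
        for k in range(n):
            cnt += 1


Per nesting level: O(log n) * O(log n) * O(n) = O(n (log n)^2)
Complexity: O(n (log n)^2)


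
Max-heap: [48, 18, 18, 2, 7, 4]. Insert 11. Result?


Append 11: [48, 18, 18, 2, 7, 4, 11]
Bubble up: no swaps needed
Result: [48, 18, 18, 2, 7, 4, 11]


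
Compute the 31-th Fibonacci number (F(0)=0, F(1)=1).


F(n)=F(n-1)+F(n-2)
...F(29)=514229, F(30)=832040, F(31)=1346269


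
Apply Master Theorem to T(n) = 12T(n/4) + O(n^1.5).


a=12, b=4, c=1.5. log_4(12)=1.792 > c=1.5. Case 1: O(n^log_b(a)) = O(n^1.792)
Complexity: O(n^1.792)


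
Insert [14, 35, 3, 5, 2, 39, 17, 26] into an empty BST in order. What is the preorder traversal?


Root = 14; build tree by BST insertion.
Preorder traversal: [14, 3, 2, 5, 35, 17, 26, 39]
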